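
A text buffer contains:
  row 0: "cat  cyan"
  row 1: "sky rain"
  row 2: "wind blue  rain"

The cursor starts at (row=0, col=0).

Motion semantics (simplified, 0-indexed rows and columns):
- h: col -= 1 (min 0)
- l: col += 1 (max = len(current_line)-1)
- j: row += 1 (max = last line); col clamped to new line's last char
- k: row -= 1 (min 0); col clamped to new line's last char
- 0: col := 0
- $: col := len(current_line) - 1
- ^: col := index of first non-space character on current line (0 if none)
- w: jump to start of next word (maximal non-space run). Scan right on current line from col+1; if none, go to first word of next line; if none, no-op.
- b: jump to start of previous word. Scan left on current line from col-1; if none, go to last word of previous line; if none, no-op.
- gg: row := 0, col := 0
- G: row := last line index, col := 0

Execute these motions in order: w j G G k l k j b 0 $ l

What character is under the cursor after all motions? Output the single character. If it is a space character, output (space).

Answer: n

Derivation:
After 1 (w): row=0 col=5 char='c'
After 2 (j): row=1 col=5 char='a'
After 3 (G): row=2 col=0 char='w'
After 4 (G): row=2 col=0 char='w'
After 5 (k): row=1 col=0 char='s'
After 6 (l): row=1 col=1 char='k'
After 7 (k): row=0 col=1 char='a'
After 8 (j): row=1 col=1 char='k'
After 9 (b): row=1 col=0 char='s'
After 10 (0): row=1 col=0 char='s'
After 11 ($): row=1 col=7 char='n'
After 12 (l): row=1 col=7 char='n'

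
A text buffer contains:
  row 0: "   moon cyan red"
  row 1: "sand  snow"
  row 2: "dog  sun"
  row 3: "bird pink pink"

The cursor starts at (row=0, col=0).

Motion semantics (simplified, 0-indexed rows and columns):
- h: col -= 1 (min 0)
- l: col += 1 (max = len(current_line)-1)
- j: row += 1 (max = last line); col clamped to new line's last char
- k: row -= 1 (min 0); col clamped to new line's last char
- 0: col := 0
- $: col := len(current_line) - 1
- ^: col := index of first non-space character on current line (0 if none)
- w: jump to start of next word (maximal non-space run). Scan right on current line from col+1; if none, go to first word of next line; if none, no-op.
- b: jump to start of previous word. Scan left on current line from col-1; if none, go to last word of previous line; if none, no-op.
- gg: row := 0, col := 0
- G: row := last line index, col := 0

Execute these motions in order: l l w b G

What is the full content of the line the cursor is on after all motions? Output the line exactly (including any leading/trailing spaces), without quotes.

Answer: bird pink pink

Derivation:
After 1 (l): row=0 col=1 char='_'
After 2 (l): row=0 col=2 char='_'
After 3 (w): row=0 col=3 char='m'
After 4 (b): row=0 col=3 char='m'
After 5 (G): row=3 col=0 char='b'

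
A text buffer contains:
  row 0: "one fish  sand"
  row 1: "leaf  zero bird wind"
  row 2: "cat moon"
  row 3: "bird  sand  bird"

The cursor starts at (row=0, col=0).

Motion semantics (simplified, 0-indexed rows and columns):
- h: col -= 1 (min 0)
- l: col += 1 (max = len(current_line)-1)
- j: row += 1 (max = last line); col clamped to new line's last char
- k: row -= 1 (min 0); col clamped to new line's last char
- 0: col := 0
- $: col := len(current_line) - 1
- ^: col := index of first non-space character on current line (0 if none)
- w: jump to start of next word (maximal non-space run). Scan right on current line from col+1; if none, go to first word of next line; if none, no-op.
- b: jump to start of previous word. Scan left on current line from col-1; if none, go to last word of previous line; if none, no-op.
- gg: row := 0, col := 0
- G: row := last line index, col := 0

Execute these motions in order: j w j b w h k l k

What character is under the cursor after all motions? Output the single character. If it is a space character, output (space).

Answer: e

Derivation:
After 1 (j): row=1 col=0 char='l'
After 2 (w): row=1 col=6 char='z'
After 3 (j): row=2 col=6 char='o'
After 4 (b): row=2 col=4 char='m'
After 5 (w): row=3 col=0 char='b'
After 6 (h): row=3 col=0 char='b'
After 7 (k): row=2 col=0 char='c'
After 8 (l): row=2 col=1 char='a'
After 9 (k): row=1 col=1 char='e'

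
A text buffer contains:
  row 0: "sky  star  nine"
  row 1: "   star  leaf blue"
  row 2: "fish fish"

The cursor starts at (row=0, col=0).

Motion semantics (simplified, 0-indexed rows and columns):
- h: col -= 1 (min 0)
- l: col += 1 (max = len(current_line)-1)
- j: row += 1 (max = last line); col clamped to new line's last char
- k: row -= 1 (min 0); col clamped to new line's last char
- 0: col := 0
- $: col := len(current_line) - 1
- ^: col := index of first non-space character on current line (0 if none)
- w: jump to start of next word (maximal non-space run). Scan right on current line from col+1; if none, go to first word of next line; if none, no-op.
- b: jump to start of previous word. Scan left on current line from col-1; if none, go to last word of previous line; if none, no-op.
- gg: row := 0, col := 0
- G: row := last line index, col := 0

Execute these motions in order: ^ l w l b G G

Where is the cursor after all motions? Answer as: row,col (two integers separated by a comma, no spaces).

Answer: 2,0

Derivation:
After 1 (^): row=0 col=0 char='s'
After 2 (l): row=0 col=1 char='k'
After 3 (w): row=0 col=5 char='s'
After 4 (l): row=0 col=6 char='t'
After 5 (b): row=0 col=5 char='s'
After 6 (G): row=2 col=0 char='f'
After 7 (G): row=2 col=0 char='f'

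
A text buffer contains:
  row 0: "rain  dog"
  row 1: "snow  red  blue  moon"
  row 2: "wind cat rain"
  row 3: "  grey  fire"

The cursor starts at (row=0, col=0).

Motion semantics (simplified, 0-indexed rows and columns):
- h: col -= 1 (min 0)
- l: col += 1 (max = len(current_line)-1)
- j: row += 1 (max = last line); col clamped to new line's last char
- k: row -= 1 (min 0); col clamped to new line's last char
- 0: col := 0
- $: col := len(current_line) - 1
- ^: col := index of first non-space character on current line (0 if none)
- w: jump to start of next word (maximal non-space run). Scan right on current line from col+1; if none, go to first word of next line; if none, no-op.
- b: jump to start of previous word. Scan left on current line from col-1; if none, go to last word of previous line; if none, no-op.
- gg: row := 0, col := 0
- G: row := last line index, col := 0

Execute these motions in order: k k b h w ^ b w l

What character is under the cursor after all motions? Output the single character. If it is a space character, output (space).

Answer: o

Derivation:
After 1 (k): row=0 col=0 char='r'
After 2 (k): row=0 col=0 char='r'
After 3 (b): row=0 col=0 char='r'
After 4 (h): row=0 col=0 char='r'
After 5 (w): row=0 col=6 char='d'
After 6 (^): row=0 col=0 char='r'
After 7 (b): row=0 col=0 char='r'
After 8 (w): row=0 col=6 char='d'
After 9 (l): row=0 col=7 char='o'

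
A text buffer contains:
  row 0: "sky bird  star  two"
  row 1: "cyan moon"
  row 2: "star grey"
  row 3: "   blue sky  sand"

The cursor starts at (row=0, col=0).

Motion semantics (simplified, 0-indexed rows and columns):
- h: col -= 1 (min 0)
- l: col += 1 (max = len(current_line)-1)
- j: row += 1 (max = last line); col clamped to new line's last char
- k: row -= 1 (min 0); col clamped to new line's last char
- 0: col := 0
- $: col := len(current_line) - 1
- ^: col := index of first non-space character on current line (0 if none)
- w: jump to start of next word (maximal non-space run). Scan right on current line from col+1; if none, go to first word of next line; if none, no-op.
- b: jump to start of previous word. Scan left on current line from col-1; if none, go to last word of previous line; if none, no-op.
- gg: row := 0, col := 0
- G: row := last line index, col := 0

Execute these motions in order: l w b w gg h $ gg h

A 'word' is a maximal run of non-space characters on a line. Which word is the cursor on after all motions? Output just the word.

After 1 (l): row=0 col=1 char='k'
After 2 (w): row=0 col=4 char='b'
After 3 (b): row=0 col=0 char='s'
After 4 (w): row=0 col=4 char='b'
After 5 (gg): row=0 col=0 char='s'
After 6 (h): row=0 col=0 char='s'
After 7 ($): row=0 col=18 char='o'
After 8 (gg): row=0 col=0 char='s'
After 9 (h): row=0 col=0 char='s'

Answer: sky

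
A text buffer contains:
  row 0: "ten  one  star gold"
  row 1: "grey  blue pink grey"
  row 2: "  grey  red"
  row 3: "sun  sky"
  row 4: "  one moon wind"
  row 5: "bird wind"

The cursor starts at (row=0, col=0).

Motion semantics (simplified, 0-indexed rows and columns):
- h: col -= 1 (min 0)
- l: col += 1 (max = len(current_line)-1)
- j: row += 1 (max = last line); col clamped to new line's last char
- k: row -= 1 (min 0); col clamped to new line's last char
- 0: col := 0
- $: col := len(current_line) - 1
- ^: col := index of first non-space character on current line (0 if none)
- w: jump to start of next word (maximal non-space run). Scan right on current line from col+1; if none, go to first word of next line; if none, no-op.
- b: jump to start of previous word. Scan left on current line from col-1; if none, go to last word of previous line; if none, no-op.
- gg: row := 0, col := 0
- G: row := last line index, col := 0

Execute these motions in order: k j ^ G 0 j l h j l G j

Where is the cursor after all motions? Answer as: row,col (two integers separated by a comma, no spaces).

Answer: 5,0

Derivation:
After 1 (k): row=0 col=0 char='t'
After 2 (j): row=1 col=0 char='g'
After 3 (^): row=1 col=0 char='g'
After 4 (G): row=5 col=0 char='b'
After 5 (0): row=5 col=0 char='b'
After 6 (j): row=5 col=0 char='b'
After 7 (l): row=5 col=1 char='i'
After 8 (h): row=5 col=0 char='b'
After 9 (j): row=5 col=0 char='b'
After 10 (l): row=5 col=1 char='i'
After 11 (G): row=5 col=0 char='b'
After 12 (j): row=5 col=0 char='b'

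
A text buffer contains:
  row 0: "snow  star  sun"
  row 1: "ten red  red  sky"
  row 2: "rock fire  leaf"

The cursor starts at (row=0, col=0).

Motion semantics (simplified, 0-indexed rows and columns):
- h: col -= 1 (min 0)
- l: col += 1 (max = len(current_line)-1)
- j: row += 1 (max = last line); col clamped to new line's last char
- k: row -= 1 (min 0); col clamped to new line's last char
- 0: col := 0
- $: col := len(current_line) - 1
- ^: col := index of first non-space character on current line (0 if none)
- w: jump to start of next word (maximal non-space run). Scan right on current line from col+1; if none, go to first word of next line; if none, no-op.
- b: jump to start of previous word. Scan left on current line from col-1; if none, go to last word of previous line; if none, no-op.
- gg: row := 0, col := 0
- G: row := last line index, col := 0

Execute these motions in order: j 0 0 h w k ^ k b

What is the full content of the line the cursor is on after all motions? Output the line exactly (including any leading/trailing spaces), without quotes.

After 1 (j): row=1 col=0 char='t'
After 2 (0): row=1 col=0 char='t'
After 3 (0): row=1 col=0 char='t'
After 4 (h): row=1 col=0 char='t'
After 5 (w): row=1 col=4 char='r'
After 6 (k): row=0 col=4 char='_'
After 7 (^): row=0 col=0 char='s'
After 8 (k): row=0 col=0 char='s'
After 9 (b): row=0 col=0 char='s'

Answer: snow  star  sun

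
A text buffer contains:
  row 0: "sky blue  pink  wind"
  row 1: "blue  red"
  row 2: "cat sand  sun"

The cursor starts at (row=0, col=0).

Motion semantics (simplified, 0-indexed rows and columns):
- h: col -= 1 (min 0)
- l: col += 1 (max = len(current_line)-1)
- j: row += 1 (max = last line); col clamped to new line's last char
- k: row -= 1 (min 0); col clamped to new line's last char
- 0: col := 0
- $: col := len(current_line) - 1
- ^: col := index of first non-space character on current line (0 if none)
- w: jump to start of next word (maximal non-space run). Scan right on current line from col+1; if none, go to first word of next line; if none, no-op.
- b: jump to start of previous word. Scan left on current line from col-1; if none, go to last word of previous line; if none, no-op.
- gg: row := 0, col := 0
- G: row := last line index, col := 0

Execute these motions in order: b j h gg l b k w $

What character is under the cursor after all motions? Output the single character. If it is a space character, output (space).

After 1 (b): row=0 col=0 char='s'
After 2 (j): row=1 col=0 char='b'
After 3 (h): row=1 col=0 char='b'
After 4 (gg): row=0 col=0 char='s'
After 5 (l): row=0 col=1 char='k'
After 6 (b): row=0 col=0 char='s'
After 7 (k): row=0 col=0 char='s'
After 8 (w): row=0 col=4 char='b'
After 9 ($): row=0 col=19 char='d'

Answer: d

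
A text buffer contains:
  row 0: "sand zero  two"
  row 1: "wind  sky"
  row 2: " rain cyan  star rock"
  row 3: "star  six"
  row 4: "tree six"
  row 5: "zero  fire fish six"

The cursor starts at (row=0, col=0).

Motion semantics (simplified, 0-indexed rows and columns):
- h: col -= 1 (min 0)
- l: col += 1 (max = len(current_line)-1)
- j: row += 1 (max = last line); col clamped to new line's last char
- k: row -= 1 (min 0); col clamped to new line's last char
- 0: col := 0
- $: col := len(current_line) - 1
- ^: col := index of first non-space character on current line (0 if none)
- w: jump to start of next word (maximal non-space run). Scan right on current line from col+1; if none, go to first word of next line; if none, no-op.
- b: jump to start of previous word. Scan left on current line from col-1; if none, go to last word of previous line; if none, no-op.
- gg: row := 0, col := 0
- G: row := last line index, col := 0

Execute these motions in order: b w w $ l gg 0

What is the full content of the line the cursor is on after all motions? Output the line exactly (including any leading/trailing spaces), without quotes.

Answer: sand zero  two

Derivation:
After 1 (b): row=0 col=0 char='s'
After 2 (w): row=0 col=5 char='z'
After 3 (w): row=0 col=11 char='t'
After 4 ($): row=0 col=13 char='o'
After 5 (l): row=0 col=13 char='o'
After 6 (gg): row=0 col=0 char='s'
After 7 (0): row=0 col=0 char='s'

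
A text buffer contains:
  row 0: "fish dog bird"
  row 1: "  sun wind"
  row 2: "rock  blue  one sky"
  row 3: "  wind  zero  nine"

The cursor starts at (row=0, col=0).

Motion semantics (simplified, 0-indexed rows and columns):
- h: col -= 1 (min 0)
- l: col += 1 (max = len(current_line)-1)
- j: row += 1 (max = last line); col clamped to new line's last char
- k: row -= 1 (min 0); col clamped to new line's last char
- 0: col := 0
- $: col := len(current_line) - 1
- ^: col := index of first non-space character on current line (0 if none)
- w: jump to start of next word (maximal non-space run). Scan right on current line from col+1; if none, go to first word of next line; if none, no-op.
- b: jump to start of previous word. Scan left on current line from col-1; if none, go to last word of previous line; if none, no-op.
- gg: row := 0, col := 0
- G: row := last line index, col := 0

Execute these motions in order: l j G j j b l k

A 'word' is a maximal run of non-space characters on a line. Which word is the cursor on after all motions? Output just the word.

Answer: wind

Derivation:
After 1 (l): row=0 col=1 char='i'
After 2 (j): row=1 col=1 char='_'
After 3 (G): row=3 col=0 char='_'
After 4 (j): row=3 col=0 char='_'
After 5 (j): row=3 col=0 char='_'
After 6 (b): row=2 col=16 char='s'
After 7 (l): row=2 col=17 char='k'
After 8 (k): row=1 col=9 char='d'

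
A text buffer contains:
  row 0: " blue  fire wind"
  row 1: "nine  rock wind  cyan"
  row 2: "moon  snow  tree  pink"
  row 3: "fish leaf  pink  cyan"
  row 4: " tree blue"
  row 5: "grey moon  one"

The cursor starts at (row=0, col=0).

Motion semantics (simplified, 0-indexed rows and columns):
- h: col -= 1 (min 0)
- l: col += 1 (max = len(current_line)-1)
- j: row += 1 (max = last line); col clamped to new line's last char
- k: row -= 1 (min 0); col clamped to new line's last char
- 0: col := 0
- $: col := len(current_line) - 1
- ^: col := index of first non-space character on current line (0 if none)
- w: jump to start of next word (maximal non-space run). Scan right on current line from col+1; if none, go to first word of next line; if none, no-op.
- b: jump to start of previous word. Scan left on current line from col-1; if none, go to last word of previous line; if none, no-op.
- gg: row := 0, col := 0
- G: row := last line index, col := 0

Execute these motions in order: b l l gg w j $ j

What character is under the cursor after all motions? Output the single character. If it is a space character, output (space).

Answer: n

Derivation:
After 1 (b): row=0 col=0 char='_'
After 2 (l): row=0 col=1 char='b'
After 3 (l): row=0 col=2 char='l'
After 4 (gg): row=0 col=0 char='_'
After 5 (w): row=0 col=1 char='b'
After 6 (j): row=1 col=1 char='i'
After 7 ($): row=1 col=20 char='n'
After 8 (j): row=2 col=20 char='n'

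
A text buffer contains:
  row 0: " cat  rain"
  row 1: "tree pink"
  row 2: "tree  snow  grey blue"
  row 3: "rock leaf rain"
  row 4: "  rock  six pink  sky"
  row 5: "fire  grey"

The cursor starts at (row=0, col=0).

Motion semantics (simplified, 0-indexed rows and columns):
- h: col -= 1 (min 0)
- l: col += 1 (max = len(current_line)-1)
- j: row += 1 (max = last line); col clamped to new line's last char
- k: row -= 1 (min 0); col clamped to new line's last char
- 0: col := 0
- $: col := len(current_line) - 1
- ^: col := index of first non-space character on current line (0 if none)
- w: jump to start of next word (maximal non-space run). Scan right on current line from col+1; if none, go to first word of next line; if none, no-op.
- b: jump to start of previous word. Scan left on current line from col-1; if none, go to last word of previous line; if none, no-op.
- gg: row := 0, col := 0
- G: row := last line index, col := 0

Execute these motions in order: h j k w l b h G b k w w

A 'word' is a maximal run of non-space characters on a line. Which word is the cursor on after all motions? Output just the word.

After 1 (h): row=0 col=0 char='_'
After 2 (j): row=1 col=0 char='t'
After 3 (k): row=0 col=0 char='_'
After 4 (w): row=0 col=1 char='c'
After 5 (l): row=0 col=2 char='a'
After 6 (b): row=0 col=1 char='c'
After 7 (h): row=0 col=0 char='_'
After 8 (G): row=5 col=0 char='f'
After 9 (b): row=4 col=18 char='s'
After 10 (k): row=3 col=13 char='n'
After 11 (w): row=4 col=2 char='r'
After 12 (w): row=4 col=8 char='s'

Answer: six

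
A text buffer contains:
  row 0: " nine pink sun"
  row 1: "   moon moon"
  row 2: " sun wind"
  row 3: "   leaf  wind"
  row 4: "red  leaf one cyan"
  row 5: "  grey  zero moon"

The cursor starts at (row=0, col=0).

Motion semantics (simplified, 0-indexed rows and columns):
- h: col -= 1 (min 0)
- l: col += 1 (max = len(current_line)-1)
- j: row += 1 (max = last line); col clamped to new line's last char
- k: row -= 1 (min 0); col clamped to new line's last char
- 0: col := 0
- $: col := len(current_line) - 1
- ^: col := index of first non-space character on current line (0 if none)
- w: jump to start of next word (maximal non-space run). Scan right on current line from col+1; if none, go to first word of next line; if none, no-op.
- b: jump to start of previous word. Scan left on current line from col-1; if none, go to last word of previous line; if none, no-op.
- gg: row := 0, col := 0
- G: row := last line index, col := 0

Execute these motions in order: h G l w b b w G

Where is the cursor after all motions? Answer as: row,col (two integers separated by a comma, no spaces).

After 1 (h): row=0 col=0 char='_'
After 2 (G): row=5 col=0 char='_'
After 3 (l): row=5 col=1 char='_'
After 4 (w): row=5 col=2 char='g'
After 5 (b): row=4 col=14 char='c'
After 6 (b): row=4 col=10 char='o'
After 7 (w): row=4 col=14 char='c'
After 8 (G): row=5 col=0 char='_'

Answer: 5,0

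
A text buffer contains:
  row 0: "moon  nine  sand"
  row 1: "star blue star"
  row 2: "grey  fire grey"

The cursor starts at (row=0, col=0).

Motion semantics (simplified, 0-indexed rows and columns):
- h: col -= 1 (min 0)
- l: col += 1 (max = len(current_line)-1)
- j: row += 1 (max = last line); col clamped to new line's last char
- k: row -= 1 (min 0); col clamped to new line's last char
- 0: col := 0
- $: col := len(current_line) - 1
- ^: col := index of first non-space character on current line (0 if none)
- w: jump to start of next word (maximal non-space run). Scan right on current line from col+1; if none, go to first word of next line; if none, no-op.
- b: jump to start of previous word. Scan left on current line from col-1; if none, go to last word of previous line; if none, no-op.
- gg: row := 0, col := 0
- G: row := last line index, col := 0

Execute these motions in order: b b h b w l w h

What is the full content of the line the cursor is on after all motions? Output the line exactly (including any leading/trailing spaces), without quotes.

After 1 (b): row=0 col=0 char='m'
After 2 (b): row=0 col=0 char='m'
After 3 (h): row=0 col=0 char='m'
After 4 (b): row=0 col=0 char='m'
After 5 (w): row=0 col=6 char='n'
After 6 (l): row=0 col=7 char='i'
After 7 (w): row=0 col=12 char='s'
After 8 (h): row=0 col=11 char='_'

Answer: moon  nine  sand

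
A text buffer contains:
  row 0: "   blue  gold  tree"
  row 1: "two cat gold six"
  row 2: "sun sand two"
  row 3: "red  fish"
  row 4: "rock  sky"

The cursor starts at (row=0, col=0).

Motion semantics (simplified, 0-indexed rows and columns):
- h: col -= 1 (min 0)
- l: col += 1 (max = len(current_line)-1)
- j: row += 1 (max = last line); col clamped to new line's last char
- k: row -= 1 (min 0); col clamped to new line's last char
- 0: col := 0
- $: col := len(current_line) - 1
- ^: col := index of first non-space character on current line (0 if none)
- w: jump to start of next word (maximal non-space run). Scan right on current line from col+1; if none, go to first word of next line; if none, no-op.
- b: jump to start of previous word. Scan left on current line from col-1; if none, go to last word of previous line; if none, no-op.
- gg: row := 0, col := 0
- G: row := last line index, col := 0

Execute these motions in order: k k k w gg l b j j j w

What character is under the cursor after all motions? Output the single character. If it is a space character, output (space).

After 1 (k): row=0 col=0 char='_'
After 2 (k): row=0 col=0 char='_'
After 3 (k): row=0 col=0 char='_'
After 4 (w): row=0 col=3 char='b'
After 5 (gg): row=0 col=0 char='_'
After 6 (l): row=0 col=1 char='_'
After 7 (b): row=0 col=1 char='_'
After 8 (j): row=1 col=1 char='w'
After 9 (j): row=2 col=1 char='u'
After 10 (j): row=3 col=1 char='e'
After 11 (w): row=3 col=5 char='f'

Answer: f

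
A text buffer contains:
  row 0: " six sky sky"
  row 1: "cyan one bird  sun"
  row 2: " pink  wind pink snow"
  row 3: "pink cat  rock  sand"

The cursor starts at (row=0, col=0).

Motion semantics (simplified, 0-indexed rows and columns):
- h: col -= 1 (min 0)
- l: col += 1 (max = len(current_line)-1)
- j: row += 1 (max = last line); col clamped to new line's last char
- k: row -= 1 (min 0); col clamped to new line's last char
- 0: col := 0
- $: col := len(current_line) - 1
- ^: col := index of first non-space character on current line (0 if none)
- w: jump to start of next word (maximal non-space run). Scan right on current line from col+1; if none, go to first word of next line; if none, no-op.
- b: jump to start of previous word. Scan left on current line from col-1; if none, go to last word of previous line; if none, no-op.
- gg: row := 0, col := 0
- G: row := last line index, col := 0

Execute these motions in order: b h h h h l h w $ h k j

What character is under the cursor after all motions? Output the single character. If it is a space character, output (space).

After 1 (b): row=0 col=0 char='_'
After 2 (h): row=0 col=0 char='_'
After 3 (h): row=0 col=0 char='_'
After 4 (h): row=0 col=0 char='_'
After 5 (h): row=0 col=0 char='_'
After 6 (l): row=0 col=1 char='s'
After 7 (h): row=0 col=0 char='_'
After 8 (w): row=0 col=1 char='s'
After 9 ($): row=0 col=11 char='y'
After 10 (h): row=0 col=10 char='k'
After 11 (k): row=0 col=10 char='k'
After 12 (j): row=1 col=10 char='i'

Answer: i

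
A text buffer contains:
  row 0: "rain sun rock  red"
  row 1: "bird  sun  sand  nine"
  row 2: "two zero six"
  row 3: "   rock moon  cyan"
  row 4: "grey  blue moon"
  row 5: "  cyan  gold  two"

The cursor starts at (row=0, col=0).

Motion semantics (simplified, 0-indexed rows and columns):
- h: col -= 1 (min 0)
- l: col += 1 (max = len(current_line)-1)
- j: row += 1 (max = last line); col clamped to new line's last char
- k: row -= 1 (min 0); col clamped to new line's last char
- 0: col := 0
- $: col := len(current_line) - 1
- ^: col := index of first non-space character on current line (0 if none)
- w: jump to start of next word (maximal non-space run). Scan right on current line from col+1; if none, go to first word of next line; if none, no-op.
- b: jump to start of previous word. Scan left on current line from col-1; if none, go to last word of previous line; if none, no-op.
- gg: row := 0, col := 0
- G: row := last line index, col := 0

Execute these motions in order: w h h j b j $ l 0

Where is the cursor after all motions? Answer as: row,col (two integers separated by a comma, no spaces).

After 1 (w): row=0 col=5 char='s'
After 2 (h): row=0 col=4 char='_'
After 3 (h): row=0 col=3 char='n'
After 4 (j): row=1 col=3 char='d'
After 5 (b): row=1 col=0 char='b'
After 6 (j): row=2 col=0 char='t'
After 7 ($): row=2 col=11 char='x'
After 8 (l): row=2 col=11 char='x'
After 9 (0): row=2 col=0 char='t'

Answer: 2,0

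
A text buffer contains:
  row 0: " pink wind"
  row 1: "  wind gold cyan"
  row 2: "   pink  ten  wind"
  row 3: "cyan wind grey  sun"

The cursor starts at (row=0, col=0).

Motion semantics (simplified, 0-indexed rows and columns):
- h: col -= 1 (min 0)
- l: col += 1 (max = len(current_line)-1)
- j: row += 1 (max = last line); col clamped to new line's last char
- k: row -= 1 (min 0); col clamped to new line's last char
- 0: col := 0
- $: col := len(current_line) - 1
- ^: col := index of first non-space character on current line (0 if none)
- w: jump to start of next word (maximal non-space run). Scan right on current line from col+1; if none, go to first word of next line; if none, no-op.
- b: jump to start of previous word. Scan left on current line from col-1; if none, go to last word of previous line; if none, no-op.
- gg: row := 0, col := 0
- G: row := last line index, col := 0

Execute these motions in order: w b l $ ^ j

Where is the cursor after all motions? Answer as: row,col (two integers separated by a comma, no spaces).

Answer: 1,1

Derivation:
After 1 (w): row=0 col=1 char='p'
After 2 (b): row=0 col=1 char='p'
After 3 (l): row=0 col=2 char='i'
After 4 ($): row=0 col=9 char='d'
After 5 (^): row=0 col=1 char='p'
After 6 (j): row=1 col=1 char='_'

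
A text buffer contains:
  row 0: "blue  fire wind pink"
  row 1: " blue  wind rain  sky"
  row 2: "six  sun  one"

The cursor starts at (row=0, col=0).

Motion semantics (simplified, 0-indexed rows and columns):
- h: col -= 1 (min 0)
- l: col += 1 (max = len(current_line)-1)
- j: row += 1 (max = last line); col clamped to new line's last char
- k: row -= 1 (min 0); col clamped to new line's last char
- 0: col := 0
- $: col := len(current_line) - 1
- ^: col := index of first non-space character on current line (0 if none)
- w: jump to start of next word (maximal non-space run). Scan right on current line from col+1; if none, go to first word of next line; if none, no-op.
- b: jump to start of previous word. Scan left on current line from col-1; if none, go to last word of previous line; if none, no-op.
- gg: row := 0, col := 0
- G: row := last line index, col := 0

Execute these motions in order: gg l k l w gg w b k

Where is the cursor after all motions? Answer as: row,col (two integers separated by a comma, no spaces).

After 1 (gg): row=0 col=0 char='b'
After 2 (l): row=0 col=1 char='l'
After 3 (k): row=0 col=1 char='l'
After 4 (l): row=0 col=2 char='u'
After 5 (w): row=0 col=6 char='f'
After 6 (gg): row=0 col=0 char='b'
After 7 (w): row=0 col=6 char='f'
After 8 (b): row=0 col=0 char='b'
After 9 (k): row=0 col=0 char='b'

Answer: 0,0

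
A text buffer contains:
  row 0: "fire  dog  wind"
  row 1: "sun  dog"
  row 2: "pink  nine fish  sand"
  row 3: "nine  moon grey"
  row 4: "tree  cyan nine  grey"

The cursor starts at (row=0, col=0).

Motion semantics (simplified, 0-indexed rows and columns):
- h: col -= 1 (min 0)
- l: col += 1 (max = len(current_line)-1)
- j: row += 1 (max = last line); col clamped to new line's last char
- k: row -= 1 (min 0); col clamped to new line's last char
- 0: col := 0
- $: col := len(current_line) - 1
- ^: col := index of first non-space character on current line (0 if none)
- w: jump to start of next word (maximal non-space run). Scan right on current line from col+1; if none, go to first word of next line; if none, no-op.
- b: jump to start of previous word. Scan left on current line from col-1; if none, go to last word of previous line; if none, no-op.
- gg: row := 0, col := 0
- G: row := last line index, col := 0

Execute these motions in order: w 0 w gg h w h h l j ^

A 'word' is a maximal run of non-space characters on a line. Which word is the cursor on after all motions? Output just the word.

Answer: sun

Derivation:
After 1 (w): row=0 col=6 char='d'
After 2 (0): row=0 col=0 char='f'
After 3 (w): row=0 col=6 char='d'
After 4 (gg): row=0 col=0 char='f'
After 5 (h): row=0 col=0 char='f'
After 6 (w): row=0 col=6 char='d'
After 7 (h): row=0 col=5 char='_'
After 8 (h): row=0 col=4 char='_'
After 9 (l): row=0 col=5 char='_'
After 10 (j): row=1 col=5 char='d'
After 11 (^): row=1 col=0 char='s'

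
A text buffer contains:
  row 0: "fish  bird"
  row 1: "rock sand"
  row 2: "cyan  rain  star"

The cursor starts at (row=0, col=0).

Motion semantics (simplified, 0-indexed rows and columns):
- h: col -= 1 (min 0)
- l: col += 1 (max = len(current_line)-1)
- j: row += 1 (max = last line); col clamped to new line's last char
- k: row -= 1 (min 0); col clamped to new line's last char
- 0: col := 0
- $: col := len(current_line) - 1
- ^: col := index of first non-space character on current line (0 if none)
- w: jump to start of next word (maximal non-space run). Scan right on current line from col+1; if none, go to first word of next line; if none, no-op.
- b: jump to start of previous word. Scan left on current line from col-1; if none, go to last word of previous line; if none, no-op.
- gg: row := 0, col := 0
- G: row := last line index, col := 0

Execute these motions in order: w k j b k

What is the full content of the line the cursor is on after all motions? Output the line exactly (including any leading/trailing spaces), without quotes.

After 1 (w): row=0 col=6 char='b'
After 2 (k): row=0 col=6 char='b'
After 3 (j): row=1 col=6 char='a'
After 4 (b): row=1 col=5 char='s'
After 5 (k): row=0 col=5 char='_'

Answer: fish  bird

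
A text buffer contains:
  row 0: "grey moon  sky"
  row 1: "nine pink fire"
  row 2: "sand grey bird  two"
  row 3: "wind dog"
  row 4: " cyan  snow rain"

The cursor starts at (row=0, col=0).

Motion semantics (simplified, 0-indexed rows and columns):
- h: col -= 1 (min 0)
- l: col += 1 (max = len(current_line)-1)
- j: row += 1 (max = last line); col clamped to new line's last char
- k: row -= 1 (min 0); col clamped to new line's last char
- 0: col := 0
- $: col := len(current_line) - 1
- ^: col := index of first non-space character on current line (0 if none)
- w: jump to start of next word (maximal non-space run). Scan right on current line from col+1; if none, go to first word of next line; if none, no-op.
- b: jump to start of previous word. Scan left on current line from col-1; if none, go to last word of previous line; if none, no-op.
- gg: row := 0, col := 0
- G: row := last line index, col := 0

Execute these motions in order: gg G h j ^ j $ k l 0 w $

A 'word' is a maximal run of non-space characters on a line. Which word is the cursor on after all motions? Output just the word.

Answer: dog

Derivation:
After 1 (gg): row=0 col=0 char='g'
After 2 (G): row=4 col=0 char='_'
After 3 (h): row=4 col=0 char='_'
After 4 (j): row=4 col=0 char='_'
After 5 (^): row=4 col=1 char='c'
After 6 (j): row=4 col=1 char='c'
After 7 ($): row=4 col=15 char='n'
After 8 (k): row=3 col=7 char='g'
After 9 (l): row=3 col=7 char='g'
After 10 (0): row=3 col=0 char='w'
After 11 (w): row=3 col=5 char='d'
After 12 ($): row=3 col=7 char='g'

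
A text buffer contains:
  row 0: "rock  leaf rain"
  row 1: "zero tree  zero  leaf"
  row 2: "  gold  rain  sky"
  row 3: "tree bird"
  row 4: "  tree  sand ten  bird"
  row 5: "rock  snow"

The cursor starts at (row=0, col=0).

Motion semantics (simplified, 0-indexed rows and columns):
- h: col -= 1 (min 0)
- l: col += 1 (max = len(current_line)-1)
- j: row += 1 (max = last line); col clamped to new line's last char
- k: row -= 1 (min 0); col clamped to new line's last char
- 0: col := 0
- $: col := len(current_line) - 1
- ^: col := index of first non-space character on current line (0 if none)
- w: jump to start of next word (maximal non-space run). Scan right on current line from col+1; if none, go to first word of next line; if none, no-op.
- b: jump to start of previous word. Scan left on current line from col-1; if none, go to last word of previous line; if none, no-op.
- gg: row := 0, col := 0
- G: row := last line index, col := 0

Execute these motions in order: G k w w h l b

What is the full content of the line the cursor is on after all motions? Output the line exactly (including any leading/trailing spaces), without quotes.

After 1 (G): row=5 col=0 char='r'
After 2 (k): row=4 col=0 char='_'
After 3 (w): row=4 col=2 char='t'
After 4 (w): row=4 col=8 char='s'
After 5 (h): row=4 col=7 char='_'
After 6 (l): row=4 col=8 char='s'
After 7 (b): row=4 col=2 char='t'

Answer:   tree  sand ten  bird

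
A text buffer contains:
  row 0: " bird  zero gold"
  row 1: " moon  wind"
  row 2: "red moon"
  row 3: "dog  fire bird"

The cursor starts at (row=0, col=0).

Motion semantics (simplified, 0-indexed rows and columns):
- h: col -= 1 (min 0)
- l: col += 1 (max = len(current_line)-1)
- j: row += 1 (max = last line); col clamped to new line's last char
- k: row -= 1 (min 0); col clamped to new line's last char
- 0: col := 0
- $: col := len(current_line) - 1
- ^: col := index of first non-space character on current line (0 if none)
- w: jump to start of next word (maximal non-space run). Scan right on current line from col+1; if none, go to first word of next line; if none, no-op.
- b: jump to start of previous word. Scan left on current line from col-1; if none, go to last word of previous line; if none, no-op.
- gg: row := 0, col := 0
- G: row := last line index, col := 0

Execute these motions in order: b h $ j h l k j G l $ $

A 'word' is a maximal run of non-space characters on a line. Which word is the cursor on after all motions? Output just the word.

After 1 (b): row=0 col=0 char='_'
After 2 (h): row=0 col=0 char='_'
After 3 ($): row=0 col=15 char='d'
After 4 (j): row=1 col=10 char='d'
After 5 (h): row=1 col=9 char='n'
After 6 (l): row=1 col=10 char='d'
After 7 (k): row=0 col=10 char='o'
After 8 (j): row=1 col=10 char='d'
After 9 (G): row=3 col=0 char='d'
After 10 (l): row=3 col=1 char='o'
After 11 ($): row=3 col=13 char='d'
After 12 ($): row=3 col=13 char='d'

Answer: bird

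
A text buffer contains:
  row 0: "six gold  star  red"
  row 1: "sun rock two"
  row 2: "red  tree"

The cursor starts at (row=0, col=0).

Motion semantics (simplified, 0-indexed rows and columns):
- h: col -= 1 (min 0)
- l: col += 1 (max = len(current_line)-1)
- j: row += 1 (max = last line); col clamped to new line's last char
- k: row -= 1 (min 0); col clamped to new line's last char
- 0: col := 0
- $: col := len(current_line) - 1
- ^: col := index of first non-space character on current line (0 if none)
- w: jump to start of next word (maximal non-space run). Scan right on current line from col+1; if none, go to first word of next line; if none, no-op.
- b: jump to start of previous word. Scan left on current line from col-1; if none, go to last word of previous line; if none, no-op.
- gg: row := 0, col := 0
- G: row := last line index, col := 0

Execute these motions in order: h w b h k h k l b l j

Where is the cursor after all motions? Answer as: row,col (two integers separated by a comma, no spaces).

Answer: 1,1

Derivation:
After 1 (h): row=0 col=0 char='s'
After 2 (w): row=0 col=4 char='g'
After 3 (b): row=0 col=0 char='s'
After 4 (h): row=0 col=0 char='s'
After 5 (k): row=0 col=0 char='s'
After 6 (h): row=0 col=0 char='s'
After 7 (k): row=0 col=0 char='s'
After 8 (l): row=0 col=1 char='i'
After 9 (b): row=0 col=0 char='s'
After 10 (l): row=0 col=1 char='i'
After 11 (j): row=1 col=1 char='u'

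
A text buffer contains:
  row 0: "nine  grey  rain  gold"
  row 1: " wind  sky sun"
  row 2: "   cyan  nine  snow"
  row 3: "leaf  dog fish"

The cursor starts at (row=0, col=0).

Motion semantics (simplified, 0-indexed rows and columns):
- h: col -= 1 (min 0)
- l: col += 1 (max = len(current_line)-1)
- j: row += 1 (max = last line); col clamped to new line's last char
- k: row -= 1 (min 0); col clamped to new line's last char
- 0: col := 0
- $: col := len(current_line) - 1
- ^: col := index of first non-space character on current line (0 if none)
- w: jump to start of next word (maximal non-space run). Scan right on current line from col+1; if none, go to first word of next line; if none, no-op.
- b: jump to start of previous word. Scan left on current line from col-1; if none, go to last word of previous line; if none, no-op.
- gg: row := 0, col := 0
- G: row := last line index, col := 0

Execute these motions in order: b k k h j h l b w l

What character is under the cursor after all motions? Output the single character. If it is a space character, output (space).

Answer: i

Derivation:
After 1 (b): row=0 col=0 char='n'
After 2 (k): row=0 col=0 char='n'
After 3 (k): row=0 col=0 char='n'
After 4 (h): row=0 col=0 char='n'
After 5 (j): row=1 col=0 char='_'
After 6 (h): row=1 col=0 char='_'
After 7 (l): row=1 col=1 char='w'
After 8 (b): row=0 col=18 char='g'
After 9 (w): row=1 col=1 char='w'
After 10 (l): row=1 col=2 char='i'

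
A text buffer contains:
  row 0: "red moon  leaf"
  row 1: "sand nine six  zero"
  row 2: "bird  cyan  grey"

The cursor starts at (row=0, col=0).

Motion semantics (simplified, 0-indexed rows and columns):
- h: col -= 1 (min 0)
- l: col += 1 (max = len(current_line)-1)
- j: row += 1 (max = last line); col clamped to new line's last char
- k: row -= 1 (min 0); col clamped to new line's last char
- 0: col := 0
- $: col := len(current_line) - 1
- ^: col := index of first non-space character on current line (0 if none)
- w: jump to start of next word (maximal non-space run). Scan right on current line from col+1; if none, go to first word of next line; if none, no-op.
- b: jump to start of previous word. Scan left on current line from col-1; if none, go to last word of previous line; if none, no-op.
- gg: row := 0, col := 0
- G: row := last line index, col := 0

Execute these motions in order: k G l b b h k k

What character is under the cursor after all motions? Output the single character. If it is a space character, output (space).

After 1 (k): row=0 col=0 char='r'
After 2 (G): row=2 col=0 char='b'
After 3 (l): row=2 col=1 char='i'
After 4 (b): row=2 col=0 char='b'
After 5 (b): row=1 col=15 char='z'
After 6 (h): row=1 col=14 char='_'
After 7 (k): row=0 col=13 char='f'
After 8 (k): row=0 col=13 char='f'

Answer: f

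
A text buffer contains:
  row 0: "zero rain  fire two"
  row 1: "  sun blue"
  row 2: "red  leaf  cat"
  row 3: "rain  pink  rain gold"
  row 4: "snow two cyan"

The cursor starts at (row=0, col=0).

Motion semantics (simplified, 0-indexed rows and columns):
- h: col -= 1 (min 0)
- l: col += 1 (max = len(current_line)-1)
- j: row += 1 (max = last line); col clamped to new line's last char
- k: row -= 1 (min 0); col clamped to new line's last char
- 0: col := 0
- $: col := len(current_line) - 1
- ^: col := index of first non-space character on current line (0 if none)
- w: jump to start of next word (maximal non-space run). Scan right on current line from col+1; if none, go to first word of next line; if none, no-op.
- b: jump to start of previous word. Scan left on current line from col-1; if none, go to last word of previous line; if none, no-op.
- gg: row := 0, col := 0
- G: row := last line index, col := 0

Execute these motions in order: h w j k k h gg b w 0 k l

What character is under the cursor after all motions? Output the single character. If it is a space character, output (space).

After 1 (h): row=0 col=0 char='z'
After 2 (w): row=0 col=5 char='r'
After 3 (j): row=1 col=5 char='_'
After 4 (k): row=0 col=5 char='r'
After 5 (k): row=0 col=5 char='r'
After 6 (h): row=0 col=4 char='_'
After 7 (gg): row=0 col=0 char='z'
After 8 (b): row=0 col=0 char='z'
After 9 (w): row=0 col=5 char='r'
After 10 (0): row=0 col=0 char='z'
After 11 (k): row=0 col=0 char='z'
After 12 (l): row=0 col=1 char='e'

Answer: e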